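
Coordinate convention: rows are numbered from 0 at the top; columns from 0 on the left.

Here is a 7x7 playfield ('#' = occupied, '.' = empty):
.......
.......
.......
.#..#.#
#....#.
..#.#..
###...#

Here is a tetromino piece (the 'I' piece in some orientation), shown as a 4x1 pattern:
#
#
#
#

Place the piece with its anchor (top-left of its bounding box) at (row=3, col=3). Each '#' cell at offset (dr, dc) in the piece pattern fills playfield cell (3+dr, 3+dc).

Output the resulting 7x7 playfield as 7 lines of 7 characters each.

Fill (3+0,3+0) = (3,3)
Fill (3+1,3+0) = (4,3)
Fill (3+2,3+0) = (5,3)
Fill (3+3,3+0) = (6,3)

Answer: .......
.......
.......
.#.##.#
#..#.#.
..###..
####..#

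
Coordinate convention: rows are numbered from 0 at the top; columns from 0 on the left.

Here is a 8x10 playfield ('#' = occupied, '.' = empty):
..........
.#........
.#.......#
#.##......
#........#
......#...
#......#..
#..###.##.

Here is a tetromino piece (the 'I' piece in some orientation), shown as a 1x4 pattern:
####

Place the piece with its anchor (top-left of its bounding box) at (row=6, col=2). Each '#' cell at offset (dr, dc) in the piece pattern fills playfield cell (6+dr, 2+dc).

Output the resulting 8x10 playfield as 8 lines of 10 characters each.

Fill (6+0,2+0) = (6,2)
Fill (6+0,2+1) = (6,3)
Fill (6+0,2+2) = (6,4)
Fill (6+0,2+3) = (6,5)

Answer: ..........
.#........
.#.......#
#.##......
#........#
......#...
#.####.#..
#..###.##.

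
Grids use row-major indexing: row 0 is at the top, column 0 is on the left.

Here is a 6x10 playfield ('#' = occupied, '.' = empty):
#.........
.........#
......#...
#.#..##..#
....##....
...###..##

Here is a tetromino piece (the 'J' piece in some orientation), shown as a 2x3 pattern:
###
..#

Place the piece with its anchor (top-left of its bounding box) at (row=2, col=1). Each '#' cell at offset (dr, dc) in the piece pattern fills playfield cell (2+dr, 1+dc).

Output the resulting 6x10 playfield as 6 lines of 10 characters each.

Fill (2+0,1+0) = (2,1)
Fill (2+0,1+1) = (2,2)
Fill (2+0,1+2) = (2,3)
Fill (2+1,1+2) = (3,3)

Answer: #.........
.........#
.###..#...
#.##.##..#
....##....
...###..##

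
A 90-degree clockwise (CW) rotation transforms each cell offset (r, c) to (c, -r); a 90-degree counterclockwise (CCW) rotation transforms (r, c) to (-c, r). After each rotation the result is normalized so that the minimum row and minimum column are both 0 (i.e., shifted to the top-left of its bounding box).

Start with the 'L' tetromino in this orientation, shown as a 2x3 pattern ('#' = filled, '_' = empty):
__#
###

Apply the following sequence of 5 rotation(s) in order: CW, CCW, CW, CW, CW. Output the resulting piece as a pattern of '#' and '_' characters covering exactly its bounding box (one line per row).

Answer: ##
_#
_#

Derivation:
Start:
__#
###
After rotation 1 (CW):
#_
#_
##
After rotation 2 (CCW):
__#
###
After rotation 3 (CW):
#_
#_
##
After rotation 4 (CW):
###
#__
After rotation 5 (CW):
##
_#
_#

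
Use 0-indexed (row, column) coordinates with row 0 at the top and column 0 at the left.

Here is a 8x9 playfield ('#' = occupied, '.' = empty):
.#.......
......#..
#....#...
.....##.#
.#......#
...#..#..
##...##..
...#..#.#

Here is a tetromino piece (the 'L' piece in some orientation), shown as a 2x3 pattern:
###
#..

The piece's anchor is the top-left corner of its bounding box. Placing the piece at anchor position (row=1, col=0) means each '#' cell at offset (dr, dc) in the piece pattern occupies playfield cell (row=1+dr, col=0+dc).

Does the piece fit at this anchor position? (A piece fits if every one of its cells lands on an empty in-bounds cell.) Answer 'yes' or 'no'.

Answer: no

Derivation:
Check each piece cell at anchor (1, 0):
  offset (0,0) -> (1,0): empty -> OK
  offset (0,1) -> (1,1): empty -> OK
  offset (0,2) -> (1,2): empty -> OK
  offset (1,0) -> (2,0): occupied ('#') -> FAIL
All cells valid: no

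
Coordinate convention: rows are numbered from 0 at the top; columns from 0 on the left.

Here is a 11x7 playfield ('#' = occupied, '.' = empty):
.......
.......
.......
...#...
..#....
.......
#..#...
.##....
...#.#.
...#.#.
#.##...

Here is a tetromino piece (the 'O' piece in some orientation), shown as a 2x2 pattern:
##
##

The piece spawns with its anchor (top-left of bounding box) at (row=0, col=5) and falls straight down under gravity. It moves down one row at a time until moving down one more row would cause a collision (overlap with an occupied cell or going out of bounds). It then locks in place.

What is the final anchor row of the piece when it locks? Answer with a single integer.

Answer: 6

Derivation:
Spawn at (row=0, col=5). Try each row:
  row 0: fits
  row 1: fits
  row 2: fits
  row 3: fits
  row 4: fits
  row 5: fits
  row 6: fits
  row 7: blocked -> lock at row 6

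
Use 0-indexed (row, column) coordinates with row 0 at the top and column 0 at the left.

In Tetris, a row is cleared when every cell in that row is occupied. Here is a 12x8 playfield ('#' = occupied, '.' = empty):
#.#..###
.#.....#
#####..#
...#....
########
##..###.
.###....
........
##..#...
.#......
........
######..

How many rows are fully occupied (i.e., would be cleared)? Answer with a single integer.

Check each row:
  row 0: 3 empty cells -> not full
  row 1: 6 empty cells -> not full
  row 2: 2 empty cells -> not full
  row 3: 7 empty cells -> not full
  row 4: 0 empty cells -> FULL (clear)
  row 5: 3 empty cells -> not full
  row 6: 5 empty cells -> not full
  row 7: 8 empty cells -> not full
  row 8: 5 empty cells -> not full
  row 9: 7 empty cells -> not full
  row 10: 8 empty cells -> not full
  row 11: 2 empty cells -> not full
Total rows cleared: 1

Answer: 1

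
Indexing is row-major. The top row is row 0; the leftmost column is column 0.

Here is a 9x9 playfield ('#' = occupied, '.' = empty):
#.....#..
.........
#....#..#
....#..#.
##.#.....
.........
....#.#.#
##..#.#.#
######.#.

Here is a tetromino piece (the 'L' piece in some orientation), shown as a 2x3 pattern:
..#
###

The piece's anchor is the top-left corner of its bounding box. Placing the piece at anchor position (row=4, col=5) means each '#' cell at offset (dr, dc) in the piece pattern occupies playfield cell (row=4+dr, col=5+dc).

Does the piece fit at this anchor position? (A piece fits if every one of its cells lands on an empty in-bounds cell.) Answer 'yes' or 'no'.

Answer: yes

Derivation:
Check each piece cell at anchor (4, 5):
  offset (0,2) -> (4,7): empty -> OK
  offset (1,0) -> (5,5): empty -> OK
  offset (1,1) -> (5,6): empty -> OK
  offset (1,2) -> (5,7): empty -> OK
All cells valid: yes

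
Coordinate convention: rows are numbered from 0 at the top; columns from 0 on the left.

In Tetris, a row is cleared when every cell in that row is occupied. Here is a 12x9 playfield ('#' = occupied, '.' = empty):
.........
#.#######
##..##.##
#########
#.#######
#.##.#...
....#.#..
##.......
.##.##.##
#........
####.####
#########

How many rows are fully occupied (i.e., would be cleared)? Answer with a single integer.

Answer: 2

Derivation:
Check each row:
  row 0: 9 empty cells -> not full
  row 1: 1 empty cell -> not full
  row 2: 3 empty cells -> not full
  row 3: 0 empty cells -> FULL (clear)
  row 4: 1 empty cell -> not full
  row 5: 5 empty cells -> not full
  row 6: 7 empty cells -> not full
  row 7: 7 empty cells -> not full
  row 8: 3 empty cells -> not full
  row 9: 8 empty cells -> not full
  row 10: 1 empty cell -> not full
  row 11: 0 empty cells -> FULL (clear)
Total rows cleared: 2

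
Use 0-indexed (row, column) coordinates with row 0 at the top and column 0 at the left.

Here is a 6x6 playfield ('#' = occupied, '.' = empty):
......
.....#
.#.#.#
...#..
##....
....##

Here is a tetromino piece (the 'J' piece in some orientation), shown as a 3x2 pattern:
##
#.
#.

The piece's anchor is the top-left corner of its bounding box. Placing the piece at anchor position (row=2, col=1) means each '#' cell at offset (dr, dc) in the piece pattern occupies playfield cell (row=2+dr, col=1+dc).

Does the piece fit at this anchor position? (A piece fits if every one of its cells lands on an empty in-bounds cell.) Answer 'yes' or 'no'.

Answer: no

Derivation:
Check each piece cell at anchor (2, 1):
  offset (0,0) -> (2,1): occupied ('#') -> FAIL
  offset (0,1) -> (2,2): empty -> OK
  offset (1,0) -> (3,1): empty -> OK
  offset (2,0) -> (4,1): occupied ('#') -> FAIL
All cells valid: no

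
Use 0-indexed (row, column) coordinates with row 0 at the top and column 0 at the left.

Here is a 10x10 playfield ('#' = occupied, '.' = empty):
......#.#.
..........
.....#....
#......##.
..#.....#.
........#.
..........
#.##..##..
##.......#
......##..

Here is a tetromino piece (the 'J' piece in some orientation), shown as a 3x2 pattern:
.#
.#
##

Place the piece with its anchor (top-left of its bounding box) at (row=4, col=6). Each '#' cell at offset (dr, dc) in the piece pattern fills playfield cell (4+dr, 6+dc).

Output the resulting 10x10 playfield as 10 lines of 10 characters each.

Answer: ......#.#.
..........
.....#....
#......##.
..#....##.
.......##.
......##..
#.##..##..
##.......#
......##..

Derivation:
Fill (4+0,6+1) = (4,7)
Fill (4+1,6+1) = (5,7)
Fill (4+2,6+0) = (6,6)
Fill (4+2,6+1) = (6,7)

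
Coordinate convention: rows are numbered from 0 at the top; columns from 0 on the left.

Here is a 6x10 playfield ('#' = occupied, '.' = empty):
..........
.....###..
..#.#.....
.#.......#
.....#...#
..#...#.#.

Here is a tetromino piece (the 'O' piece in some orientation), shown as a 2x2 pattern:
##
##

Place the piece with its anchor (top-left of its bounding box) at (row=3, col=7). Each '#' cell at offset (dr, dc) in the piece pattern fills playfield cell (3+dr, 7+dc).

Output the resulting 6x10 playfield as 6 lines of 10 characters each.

Answer: ..........
.....###..
..#.#.....
.#.....###
.....#.###
..#...#.#.

Derivation:
Fill (3+0,7+0) = (3,7)
Fill (3+0,7+1) = (3,8)
Fill (3+1,7+0) = (4,7)
Fill (3+1,7+1) = (4,8)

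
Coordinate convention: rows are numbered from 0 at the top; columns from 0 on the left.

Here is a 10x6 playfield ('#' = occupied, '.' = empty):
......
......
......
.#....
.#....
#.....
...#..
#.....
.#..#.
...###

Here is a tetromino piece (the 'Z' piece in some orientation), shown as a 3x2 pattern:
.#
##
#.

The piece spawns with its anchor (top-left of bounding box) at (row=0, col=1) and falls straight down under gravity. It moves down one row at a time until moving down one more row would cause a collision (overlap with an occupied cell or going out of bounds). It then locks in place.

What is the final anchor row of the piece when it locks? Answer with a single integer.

Answer: 0

Derivation:
Spawn at (row=0, col=1). Try each row:
  row 0: fits
  row 1: blocked -> lock at row 0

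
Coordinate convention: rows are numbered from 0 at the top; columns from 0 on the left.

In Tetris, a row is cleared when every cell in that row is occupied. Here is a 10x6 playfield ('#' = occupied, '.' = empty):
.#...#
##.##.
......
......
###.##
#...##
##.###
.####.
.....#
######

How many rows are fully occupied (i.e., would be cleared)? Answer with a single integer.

Answer: 1

Derivation:
Check each row:
  row 0: 4 empty cells -> not full
  row 1: 2 empty cells -> not full
  row 2: 6 empty cells -> not full
  row 3: 6 empty cells -> not full
  row 4: 1 empty cell -> not full
  row 5: 3 empty cells -> not full
  row 6: 1 empty cell -> not full
  row 7: 2 empty cells -> not full
  row 8: 5 empty cells -> not full
  row 9: 0 empty cells -> FULL (clear)
Total rows cleared: 1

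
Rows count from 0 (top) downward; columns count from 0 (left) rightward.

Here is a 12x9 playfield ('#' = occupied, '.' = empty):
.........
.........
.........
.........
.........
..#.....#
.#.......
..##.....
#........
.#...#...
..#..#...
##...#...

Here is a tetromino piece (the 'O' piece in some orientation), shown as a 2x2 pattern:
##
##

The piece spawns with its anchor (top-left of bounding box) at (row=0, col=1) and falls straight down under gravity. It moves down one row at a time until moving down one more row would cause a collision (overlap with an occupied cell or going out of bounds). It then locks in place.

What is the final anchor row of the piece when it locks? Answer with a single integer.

Answer: 3

Derivation:
Spawn at (row=0, col=1). Try each row:
  row 0: fits
  row 1: fits
  row 2: fits
  row 3: fits
  row 4: blocked -> lock at row 3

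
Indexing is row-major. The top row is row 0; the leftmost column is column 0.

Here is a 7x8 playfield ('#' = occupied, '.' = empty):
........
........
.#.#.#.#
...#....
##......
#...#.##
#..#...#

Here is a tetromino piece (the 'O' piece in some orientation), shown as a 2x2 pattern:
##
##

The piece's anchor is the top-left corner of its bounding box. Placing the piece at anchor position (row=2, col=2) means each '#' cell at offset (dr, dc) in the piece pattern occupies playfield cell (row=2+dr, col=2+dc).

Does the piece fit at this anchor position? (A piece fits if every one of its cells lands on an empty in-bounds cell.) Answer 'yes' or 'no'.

Check each piece cell at anchor (2, 2):
  offset (0,0) -> (2,2): empty -> OK
  offset (0,1) -> (2,3): occupied ('#') -> FAIL
  offset (1,0) -> (3,2): empty -> OK
  offset (1,1) -> (3,3): occupied ('#') -> FAIL
All cells valid: no

Answer: no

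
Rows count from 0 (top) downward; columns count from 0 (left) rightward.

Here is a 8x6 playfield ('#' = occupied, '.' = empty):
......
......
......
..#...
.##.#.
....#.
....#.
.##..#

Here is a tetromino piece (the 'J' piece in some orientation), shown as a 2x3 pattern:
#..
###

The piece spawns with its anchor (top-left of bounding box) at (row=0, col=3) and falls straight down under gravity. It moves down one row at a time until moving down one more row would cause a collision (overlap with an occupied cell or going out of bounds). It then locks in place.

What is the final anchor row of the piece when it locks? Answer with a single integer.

Answer: 2

Derivation:
Spawn at (row=0, col=3). Try each row:
  row 0: fits
  row 1: fits
  row 2: fits
  row 3: blocked -> lock at row 2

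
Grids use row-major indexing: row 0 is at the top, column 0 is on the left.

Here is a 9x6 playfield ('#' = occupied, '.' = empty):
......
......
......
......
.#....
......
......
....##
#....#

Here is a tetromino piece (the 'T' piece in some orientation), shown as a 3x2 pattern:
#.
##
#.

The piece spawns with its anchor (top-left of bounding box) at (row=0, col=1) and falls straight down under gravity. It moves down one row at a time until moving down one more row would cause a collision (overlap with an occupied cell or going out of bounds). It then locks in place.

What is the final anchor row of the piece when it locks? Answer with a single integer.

Spawn at (row=0, col=1). Try each row:
  row 0: fits
  row 1: fits
  row 2: blocked -> lock at row 1

Answer: 1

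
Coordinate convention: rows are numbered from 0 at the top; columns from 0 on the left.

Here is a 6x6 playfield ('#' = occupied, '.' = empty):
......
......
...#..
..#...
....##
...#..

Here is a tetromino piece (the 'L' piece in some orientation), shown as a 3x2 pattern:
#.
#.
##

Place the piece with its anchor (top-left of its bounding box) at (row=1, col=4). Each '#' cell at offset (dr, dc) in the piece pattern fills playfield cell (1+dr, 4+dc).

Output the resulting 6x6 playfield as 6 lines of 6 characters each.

Answer: ......
....#.
...##.
..#.##
....##
...#..

Derivation:
Fill (1+0,4+0) = (1,4)
Fill (1+1,4+0) = (2,4)
Fill (1+2,4+0) = (3,4)
Fill (1+2,4+1) = (3,5)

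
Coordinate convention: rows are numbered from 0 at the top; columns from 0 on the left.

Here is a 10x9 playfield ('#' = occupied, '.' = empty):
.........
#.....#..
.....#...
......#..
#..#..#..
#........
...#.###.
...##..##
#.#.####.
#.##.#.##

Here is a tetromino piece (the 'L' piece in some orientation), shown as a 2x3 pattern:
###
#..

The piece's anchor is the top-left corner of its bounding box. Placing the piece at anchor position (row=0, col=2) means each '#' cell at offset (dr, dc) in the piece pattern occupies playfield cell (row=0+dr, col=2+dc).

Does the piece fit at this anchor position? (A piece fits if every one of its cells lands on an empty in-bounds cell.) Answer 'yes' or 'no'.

Check each piece cell at anchor (0, 2):
  offset (0,0) -> (0,2): empty -> OK
  offset (0,1) -> (0,3): empty -> OK
  offset (0,2) -> (0,4): empty -> OK
  offset (1,0) -> (1,2): empty -> OK
All cells valid: yes

Answer: yes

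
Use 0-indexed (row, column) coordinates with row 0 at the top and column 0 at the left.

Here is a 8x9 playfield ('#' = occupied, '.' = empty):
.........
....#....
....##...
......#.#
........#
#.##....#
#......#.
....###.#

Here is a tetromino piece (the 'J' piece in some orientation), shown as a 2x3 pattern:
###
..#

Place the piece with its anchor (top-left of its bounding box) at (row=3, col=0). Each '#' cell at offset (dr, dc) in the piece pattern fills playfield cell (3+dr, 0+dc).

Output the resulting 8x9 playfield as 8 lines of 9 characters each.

Fill (3+0,0+0) = (3,0)
Fill (3+0,0+1) = (3,1)
Fill (3+0,0+2) = (3,2)
Fill (3+1,0+2) = (4,2)

Answer: .........
....#....
....##...
###...#.#
..#.....#
#.##....#
#......#.
....###.#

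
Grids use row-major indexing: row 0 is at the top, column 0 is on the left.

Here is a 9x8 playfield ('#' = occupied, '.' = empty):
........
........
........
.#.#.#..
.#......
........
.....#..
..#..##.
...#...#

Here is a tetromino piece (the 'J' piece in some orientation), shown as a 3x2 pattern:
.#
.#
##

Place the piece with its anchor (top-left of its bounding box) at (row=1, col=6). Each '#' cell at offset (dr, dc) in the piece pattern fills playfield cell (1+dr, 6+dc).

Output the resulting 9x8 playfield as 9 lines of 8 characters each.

Answer: ........
.......#
.......#
.#.#.###
.#......
........
.....#..
..#..##.
...#...#

Derivation:
Fill (1+0,6+1) = (1,7)
Fill (1+1,6+1) = (2,7)
Fill (1+2,6+0) = (3,6)
Fill (1+2,6+1) = (3,7)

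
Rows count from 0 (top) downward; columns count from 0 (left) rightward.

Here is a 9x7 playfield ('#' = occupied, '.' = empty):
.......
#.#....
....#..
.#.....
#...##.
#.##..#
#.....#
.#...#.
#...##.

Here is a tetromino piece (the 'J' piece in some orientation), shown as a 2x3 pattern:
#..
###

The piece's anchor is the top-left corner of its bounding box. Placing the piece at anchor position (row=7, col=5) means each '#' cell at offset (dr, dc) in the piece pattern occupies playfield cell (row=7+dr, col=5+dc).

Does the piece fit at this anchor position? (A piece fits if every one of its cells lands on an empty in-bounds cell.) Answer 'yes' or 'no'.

Answer: no

Derivation:
Check each piece cell at anchor (7, 5):
  offset (0,0) -> (7,5): occupied ('#') -> FAIL
  offset (1,0) -> (8,5): occupied ('#') -> FAIL
  offset (1,1) -> (8,6): empty -> OK
  offset (1,2) -> (8,7): out of bounds -> FAIL
All cells valid: no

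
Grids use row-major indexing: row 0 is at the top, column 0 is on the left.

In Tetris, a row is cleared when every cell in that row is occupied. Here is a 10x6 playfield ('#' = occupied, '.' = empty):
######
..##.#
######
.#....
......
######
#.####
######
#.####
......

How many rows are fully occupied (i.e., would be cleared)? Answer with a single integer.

Check each row:
  row 0: 0 empty cells -> FULL (clear)
  row 1: 3 empty cells -> not full
  row 2: 0 empty cells -> FULL (clear)
  row 3: 5 empty cells -> not full
  row 4: 6 empty cells -> not full
  row 5: 0 empty cells -> FULL (clear)
  row 6: 1 empty cell -> not full
  row 7: 0 empty cells -> FULL (clear)
  row 8: 1 empty cell -> not full
  row 9: 6 empty cells -> not full
Total rows cleared: 4

Answer: 4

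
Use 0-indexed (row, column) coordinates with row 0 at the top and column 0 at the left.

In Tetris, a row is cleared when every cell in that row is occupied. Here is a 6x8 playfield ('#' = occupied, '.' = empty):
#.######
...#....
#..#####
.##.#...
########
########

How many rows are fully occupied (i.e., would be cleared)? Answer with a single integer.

Answer: 2

Derivation:
Check each row:
  row 0: 1 empty cell -> not full
  row 1: 7 empty cells -> not full
  row 2: 2 empty cells -> not full
  row 3: 5 empty cells -> not full
  row 4: 0 empty cells -> FULL (clear)
  row 5: 0 empty cells -> FULL (clear)
Total rows cleared: 2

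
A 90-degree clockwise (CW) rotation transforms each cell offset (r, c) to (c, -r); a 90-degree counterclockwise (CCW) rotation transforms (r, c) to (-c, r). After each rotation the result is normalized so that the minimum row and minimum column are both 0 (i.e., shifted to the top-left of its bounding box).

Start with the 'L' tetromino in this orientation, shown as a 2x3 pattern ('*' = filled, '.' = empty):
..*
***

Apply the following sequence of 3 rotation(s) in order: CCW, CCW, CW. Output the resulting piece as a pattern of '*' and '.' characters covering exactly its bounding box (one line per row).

Answer: **
.*
.*

Derivation:
Start:
..*
***
After rotation 1 (CCW):
**
.*
.*
After rotation 2 (CCW):
***
*..
After rotation 3 (CW):
**
.*
.*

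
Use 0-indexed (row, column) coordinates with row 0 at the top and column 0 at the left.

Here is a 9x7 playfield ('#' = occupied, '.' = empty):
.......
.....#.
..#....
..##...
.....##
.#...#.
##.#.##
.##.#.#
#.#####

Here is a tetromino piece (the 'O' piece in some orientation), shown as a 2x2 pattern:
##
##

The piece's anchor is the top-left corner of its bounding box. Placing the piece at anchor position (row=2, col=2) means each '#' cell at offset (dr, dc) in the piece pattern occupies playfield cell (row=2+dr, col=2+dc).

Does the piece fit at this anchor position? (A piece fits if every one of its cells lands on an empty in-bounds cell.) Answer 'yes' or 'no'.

Answer: no

Derivation:
Check each piece cell at anchor (2, 2):
  offset (0,0) -> (2,2): occupied ('#') -> FAIL
  offset (0,1) -> (2,3): empty -> OK
  offset (1,0) -> (3,2): occupied ('#') -> FAIL
  offset (1,1) -> (3,3): occupied ('#') -> FAIL
All cells valid: no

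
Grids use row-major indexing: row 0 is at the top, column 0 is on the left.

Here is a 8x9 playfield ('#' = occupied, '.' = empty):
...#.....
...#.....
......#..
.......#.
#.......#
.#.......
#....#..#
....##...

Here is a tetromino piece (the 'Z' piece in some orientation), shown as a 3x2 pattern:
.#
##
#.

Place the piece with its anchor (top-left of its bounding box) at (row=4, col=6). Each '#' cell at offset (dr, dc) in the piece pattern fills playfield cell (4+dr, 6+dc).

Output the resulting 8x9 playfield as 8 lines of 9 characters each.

Answer: ...#.....
...#.....
......#..
.......#.
#......##
.#....##.
#....##.#
....##...

Derivation:
Fill (4+0,6+1) = (4,7)
Fill (4+1,6+0) = (5,6)
Fill (4+1,6+1) = (5,7)
Fill (4+2,6+0) = (6,6)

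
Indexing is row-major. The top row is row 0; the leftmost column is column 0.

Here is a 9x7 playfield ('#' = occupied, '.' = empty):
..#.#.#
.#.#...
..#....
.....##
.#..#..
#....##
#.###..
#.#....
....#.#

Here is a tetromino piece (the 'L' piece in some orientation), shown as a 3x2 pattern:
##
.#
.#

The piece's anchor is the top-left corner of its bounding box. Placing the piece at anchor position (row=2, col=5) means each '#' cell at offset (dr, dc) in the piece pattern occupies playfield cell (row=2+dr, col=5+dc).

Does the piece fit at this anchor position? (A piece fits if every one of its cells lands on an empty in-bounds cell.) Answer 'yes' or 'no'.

Answer: no

Derivation:
Check each piece cell at anchor (2, 5):
  offset (0,0) -> (2,5): empty -> OK
  offset (0,1) -> (2,6): empty -> OK
  offset (1,1) -> (3,6): occupied ('#') -> FAIL
  offset (2,1) -> (4,6): empty -> OK
All cells valid: no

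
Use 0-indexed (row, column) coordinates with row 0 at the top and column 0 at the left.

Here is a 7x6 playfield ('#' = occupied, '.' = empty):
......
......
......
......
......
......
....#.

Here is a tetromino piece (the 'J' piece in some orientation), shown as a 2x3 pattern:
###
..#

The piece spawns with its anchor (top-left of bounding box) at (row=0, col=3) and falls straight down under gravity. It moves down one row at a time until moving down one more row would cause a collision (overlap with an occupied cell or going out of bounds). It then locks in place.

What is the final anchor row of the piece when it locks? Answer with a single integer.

Answer: 5

Derivation:
Spawn at (row=0, col=3). Try each row:
  row 0: fits
  row 1: fits
  row 2: fits
  row 3: fits
  row 4: fits
  row 5: fits
  row 6: blocked -> lock at row 5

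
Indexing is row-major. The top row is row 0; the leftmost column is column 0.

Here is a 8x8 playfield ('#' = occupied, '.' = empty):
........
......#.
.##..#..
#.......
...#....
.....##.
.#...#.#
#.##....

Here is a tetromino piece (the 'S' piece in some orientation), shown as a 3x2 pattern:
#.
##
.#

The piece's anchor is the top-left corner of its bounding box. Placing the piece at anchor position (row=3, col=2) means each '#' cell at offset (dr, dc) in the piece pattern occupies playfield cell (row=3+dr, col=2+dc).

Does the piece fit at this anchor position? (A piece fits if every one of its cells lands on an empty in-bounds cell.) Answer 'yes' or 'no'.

Check each piece cell at anchor (3, 2):
  offset (0,0) -> (3,2): empty -> OK
  offset (1,0) -> (4,2): empty -> OK
  offset (1,1) -> (4,3): occupied ('#') -> FAIL
  offset (2,1) -> (5,3): empty -> OK
All cells valid: no

Answer: no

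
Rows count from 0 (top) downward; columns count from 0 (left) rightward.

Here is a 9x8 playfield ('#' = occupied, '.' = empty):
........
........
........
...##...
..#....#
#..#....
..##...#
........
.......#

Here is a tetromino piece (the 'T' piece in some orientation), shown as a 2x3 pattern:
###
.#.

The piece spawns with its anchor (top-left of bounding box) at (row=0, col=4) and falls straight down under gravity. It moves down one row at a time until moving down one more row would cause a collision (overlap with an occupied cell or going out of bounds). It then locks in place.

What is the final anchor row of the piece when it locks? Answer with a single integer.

Spawn at (row=0, col=4). Try each row:
  row 0: fits
  row 1: fits
  row 2: fits
  row 3: blocked -> lock at row 2

Answer: 2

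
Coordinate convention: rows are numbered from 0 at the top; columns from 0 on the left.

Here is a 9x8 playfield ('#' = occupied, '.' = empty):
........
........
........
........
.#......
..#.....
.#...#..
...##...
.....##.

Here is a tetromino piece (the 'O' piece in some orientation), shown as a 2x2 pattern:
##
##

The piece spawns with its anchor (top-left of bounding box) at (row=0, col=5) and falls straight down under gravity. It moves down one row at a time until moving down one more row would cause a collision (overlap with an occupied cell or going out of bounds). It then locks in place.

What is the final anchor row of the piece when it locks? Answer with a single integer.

Answer: 4

Derivation:
Spawn at (row=0, col=5). Try each row:
  row 0: fits
  row 1: fits
  row 2: fits
  row 3: fits
  row 4: fits
  row 5: blocked -> lock at row 4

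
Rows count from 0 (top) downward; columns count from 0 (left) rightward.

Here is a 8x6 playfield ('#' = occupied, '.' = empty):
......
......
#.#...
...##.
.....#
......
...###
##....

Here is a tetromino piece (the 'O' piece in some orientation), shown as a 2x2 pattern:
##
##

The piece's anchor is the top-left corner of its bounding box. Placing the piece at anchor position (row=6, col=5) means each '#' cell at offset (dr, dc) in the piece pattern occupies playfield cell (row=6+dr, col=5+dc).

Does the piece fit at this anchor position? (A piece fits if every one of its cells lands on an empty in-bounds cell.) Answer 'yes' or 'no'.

Answer: no

Derivation:
Check each piece cell at anchor (6, 5):
  offset (0,0) -> (6,5): occupied ('#') -> FAIL
  offset (0,1) -> (6,6): out of bounds -> FAIL
  offset (1,0) -> (7,5): empty -> OK
  offset (1,1) -> (7,6): out of bounds -> FAIL
All cells valid: no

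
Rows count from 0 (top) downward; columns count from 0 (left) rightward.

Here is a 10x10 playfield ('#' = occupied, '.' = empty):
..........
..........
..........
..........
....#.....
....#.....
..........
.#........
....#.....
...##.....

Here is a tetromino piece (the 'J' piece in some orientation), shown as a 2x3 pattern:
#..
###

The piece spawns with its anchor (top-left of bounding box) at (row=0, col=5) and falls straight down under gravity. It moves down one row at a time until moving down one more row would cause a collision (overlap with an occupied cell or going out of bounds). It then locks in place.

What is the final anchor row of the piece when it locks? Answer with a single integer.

Answer: 8

Derivation:
Spawn at (row=0, col=5). Try each row:
  row 0: fits
  row 1: fits
  row 2: fits
  row 3: fits
  row 4: fits
  row 5: fits
  row 6: fits
  row 7: fits
  row 8: fits
  row 9: blocked -> lock at row 8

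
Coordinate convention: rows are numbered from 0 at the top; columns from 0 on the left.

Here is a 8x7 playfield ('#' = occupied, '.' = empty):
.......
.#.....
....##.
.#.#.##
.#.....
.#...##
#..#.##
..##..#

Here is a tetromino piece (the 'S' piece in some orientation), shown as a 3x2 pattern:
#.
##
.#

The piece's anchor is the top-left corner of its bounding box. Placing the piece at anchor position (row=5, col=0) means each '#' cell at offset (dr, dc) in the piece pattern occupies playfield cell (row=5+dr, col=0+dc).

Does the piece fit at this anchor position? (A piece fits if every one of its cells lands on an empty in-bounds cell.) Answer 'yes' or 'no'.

Answer: no

Derivation:
Check each piece cell at anchor (5, 0):
  offset (0,0) -> (5,0): empty -> OK
  offset (1,0) -> (6,0): occupied ('#') -> FAIL
  offset (1,1) -> (6,1): empty -> OK
  offset (2,1) -> (7,1): empty -> OK
All cells valid: no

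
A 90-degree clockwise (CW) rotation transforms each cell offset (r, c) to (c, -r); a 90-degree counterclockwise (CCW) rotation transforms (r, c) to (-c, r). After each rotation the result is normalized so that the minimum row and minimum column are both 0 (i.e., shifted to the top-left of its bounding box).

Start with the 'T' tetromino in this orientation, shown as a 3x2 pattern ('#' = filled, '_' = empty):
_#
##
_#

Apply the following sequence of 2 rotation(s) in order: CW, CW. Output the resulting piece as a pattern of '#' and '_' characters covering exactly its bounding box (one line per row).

Start:
_#
##
_#
After rotation 1 (CW):
_#_
###
After rotation 2 (CW):
#_
##
#_

Answer: #_
##
#_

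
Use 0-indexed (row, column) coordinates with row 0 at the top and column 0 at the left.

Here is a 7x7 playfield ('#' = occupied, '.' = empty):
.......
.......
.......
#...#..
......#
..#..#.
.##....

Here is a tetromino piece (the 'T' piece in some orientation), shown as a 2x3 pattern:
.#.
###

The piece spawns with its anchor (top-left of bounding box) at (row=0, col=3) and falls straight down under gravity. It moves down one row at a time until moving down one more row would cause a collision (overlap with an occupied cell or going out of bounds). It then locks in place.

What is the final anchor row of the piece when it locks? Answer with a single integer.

Spawn at (row=0, col=3). Try each row:
  row 0: fits
  row 1: fits
  row 2: blocked -> lock at row 1

Answer: 1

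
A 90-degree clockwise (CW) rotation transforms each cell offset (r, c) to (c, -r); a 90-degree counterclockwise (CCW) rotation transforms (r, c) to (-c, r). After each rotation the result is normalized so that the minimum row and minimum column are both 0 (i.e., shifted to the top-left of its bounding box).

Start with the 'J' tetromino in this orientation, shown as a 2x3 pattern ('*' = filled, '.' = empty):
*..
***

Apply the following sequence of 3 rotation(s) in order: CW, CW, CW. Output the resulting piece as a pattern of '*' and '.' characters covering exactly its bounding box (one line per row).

Start:
*..
***
After rotation 1 (CW):
**
*.
*.
After rotation 2 (CW):
***
..*
After rotation 3 (CW):
.*
.*
**

Answer: .*
.*
**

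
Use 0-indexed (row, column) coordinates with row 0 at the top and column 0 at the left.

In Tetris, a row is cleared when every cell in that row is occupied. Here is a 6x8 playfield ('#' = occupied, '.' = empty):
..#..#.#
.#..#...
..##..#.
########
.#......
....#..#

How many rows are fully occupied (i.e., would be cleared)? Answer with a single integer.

Check each row:
  row 0: 5 empty cells -> not full
  row 1: 6 empty cells -> not full
  row 2: 5 empty cells -> not full
  row 3: 0 empty cells -> FULL (clear)
  row 4: 7 empty cells -> not full
  row 5: 6 empty cells -> not full
Total rows cleared: 1

Answer: 1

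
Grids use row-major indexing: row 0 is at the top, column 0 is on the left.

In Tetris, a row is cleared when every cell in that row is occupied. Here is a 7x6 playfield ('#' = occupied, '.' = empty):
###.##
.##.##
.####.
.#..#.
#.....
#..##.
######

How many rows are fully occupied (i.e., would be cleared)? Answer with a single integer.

Check each row:
  row 0: 1 empty cell -> not full
  row 1: 2 empty cells -> not full
  row 2: 2 empty cells -> not full
  row 3: 4 empty cells -> not full
  row 4: 5 empty cells -> not full
  row 5: 3 empty cells -> not full
  row 6: 0 empty cells -> FULL (clear)
Total rows cleared: 1

Answer: 1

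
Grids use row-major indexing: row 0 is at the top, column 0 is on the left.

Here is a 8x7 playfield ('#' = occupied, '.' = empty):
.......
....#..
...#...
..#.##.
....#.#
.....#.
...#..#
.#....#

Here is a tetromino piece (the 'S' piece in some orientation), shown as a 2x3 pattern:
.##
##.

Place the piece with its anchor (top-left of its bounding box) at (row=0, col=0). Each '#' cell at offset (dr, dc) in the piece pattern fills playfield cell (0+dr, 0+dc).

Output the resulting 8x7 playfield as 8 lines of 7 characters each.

Fill (0+0,0+1) = (0,1)
Fill (0+0,0+2) = (0,2)
Fill (0+1,0+0) = (1,0)
Fill (0+1,0+1) = (1,1)

Answer: .##....
##..#..
...#...
..#.##.
....#.#
.....#.
...#..#
.#....#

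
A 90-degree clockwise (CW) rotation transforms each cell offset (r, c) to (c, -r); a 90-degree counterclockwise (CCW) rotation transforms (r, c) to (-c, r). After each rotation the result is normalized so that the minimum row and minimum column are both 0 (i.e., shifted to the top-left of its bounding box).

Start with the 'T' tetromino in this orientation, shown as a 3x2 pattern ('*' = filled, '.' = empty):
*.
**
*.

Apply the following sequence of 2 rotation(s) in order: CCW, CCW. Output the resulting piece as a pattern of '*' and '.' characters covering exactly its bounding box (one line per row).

Start:
*.
**
*.
After rotation 1 (CCW):
.*.
***
After rotation 2 (CCW):
.*
**
.*

Answer: .*
**
.*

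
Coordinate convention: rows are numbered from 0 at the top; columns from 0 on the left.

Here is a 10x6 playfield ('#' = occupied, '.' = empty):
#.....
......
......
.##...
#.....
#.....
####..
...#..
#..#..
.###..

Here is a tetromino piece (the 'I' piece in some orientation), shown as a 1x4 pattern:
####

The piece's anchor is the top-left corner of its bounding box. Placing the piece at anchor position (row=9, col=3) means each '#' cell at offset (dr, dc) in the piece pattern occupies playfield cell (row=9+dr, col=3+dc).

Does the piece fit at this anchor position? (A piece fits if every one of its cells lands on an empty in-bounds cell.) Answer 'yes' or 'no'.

Answer: no

Derivation:
Check each piece cell at anchor (9, 3):
  offset (0,0) -> (9,3): occupied ('#') -> FAIL
  offset (0,1) -> (9,4): empty -> OK
  offset (0,2) -> (9,5): empty -> OK
  offset (0,3) -> (9,6): out of bounds -> FAIL
All cells valid: no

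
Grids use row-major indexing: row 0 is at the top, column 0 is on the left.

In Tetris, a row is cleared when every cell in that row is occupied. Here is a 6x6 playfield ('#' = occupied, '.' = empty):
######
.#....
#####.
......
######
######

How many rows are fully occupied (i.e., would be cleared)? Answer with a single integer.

Check each row:
  row 0: 0 empty cells -> FULL (clear)
  row 1: 5 empty cells -> not full
  row 2: 1 empty cell -> not full
  row 3: 6 empty cells -> not full
  row 4: 0 empty cells -> FULL (clear)
  row 5: 0 empty cells -> FULL (clear)
Total rows cleared: 3

Answer: 3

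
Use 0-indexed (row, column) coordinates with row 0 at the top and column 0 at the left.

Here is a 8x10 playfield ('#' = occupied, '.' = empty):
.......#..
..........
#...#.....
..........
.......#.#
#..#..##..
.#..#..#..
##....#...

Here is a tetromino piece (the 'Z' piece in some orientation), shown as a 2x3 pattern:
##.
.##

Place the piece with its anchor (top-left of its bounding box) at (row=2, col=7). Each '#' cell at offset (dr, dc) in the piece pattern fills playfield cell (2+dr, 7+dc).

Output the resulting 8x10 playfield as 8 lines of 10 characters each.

Fill (2+0,7+0) = (2,7)
Fill (2+0,7+1) = (2,8)
Fill (2+1,7+1) = (3,8)
Fill (2+1,7+2) = (3,9)

Answer: .......#..
..........
#...#..##.
........##
.......#.#
#..#..##..
.#..#..#..
##....#...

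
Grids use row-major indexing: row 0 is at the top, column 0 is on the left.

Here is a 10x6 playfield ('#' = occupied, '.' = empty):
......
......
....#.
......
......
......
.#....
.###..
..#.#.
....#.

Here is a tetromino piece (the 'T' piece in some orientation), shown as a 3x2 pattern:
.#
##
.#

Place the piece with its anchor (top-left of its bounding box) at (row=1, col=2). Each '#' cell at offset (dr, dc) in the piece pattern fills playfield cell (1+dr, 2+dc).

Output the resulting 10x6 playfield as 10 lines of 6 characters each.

Answer: ......
...#..
..###.
...#..
......
......
.#....
.###..
..#.#.
....#.

Derivation:
Fill (1+0,2+1) = (1,3)
Fill (1+1,2+0) = (2,2)
Fill (1+1,2+1) = (2,3)
Fill (1+2,2+1) = (3,3)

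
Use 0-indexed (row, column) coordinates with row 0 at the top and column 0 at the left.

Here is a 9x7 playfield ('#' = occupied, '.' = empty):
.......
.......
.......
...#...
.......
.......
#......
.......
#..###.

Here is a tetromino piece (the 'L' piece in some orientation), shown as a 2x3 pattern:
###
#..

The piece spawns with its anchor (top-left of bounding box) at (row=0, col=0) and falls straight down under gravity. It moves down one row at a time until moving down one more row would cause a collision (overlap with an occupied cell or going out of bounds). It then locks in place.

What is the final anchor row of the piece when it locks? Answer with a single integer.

Answer: 4

Derivation:
Spawn at (row=0, col=0). Try each row:
  row 0: fits
  row 1: fits
  row 2: fits
  row 3: fits
  row 4: fits
  row 5: blocked -> lock at row 4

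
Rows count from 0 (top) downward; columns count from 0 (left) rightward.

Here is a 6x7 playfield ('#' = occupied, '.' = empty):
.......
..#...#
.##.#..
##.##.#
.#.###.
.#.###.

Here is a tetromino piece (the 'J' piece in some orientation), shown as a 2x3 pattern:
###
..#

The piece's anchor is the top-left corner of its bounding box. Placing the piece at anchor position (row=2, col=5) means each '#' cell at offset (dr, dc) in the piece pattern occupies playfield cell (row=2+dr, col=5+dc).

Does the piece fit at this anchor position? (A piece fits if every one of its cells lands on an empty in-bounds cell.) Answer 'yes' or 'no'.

Check each piece cell at anchor (2, 5):
  offset (0,0) -> (2,5): empty -> OK
  offset (0,1) -> (2,6): empty -> OK
  offset (0,2) -> (2,7): out of bounds -> FAIL
  offset (1,2) -> (3,7): out of bounds -> FAIL
All cells valid: no

Answer: no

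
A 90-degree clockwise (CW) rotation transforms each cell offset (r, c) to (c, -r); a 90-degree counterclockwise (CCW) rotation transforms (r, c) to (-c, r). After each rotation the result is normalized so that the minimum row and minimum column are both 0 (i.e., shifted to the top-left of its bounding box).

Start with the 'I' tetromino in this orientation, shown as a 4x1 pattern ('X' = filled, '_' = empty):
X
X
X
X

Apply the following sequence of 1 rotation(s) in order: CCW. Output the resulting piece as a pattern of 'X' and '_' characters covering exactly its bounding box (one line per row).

Answer: XXXX

Derivation:
Start:
X
X
X
X
After rotation 1 (CCW):
XXXX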